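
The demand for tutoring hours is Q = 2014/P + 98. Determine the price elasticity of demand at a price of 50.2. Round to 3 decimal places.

At P = 50.2, Q = 138.1195.
dQ/dP = −2014/P² = −0.7992.
Point elasticity E = (dQ/dP)·(P/Q) = -0.7992 × 50.2/138.1195 ≈ -0.290.
|E| < 1, so demand is inelastic at this price.

-0.290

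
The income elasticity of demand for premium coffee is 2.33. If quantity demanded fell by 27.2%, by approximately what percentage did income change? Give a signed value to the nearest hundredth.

%ΔQ ≈ E × %ΔI ⇒ %ΔI = %ΔQ / E = (-27.2%)/(2.33) ≈ -11.67%.

-11.67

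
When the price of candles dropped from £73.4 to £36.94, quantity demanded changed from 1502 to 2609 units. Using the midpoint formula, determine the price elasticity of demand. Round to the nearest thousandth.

%ΔQ = (2609 − 1502)/[(1502 + 2609)/2] = 1107/2055.5 ≈ 0.5386.
%Δp = (36.94 − 73.4)/[(73.4 + 36.94)/2] = -36.46/55.17 ≈ -0.6609.
Arc elasticity E = %ΔQ/%Δp ≈ 0.5386/-0.6609 ≈ -0.815.
|E| < 1: demand is inelastic over this range.

-0.815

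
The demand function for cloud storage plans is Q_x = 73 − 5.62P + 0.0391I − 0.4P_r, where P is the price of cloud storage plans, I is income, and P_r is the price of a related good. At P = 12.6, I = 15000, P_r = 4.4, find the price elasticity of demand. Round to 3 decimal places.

At the given point, Q_x = 73 − 5.62(12.6) + 0.0391(15000) − 0.4(4.4) = 73 − 70.812 + 586.5 − 1.76 = 586.928.
∂Q_x/∂P = −5.62, so E_p = (−5.62)·(12.6/586.928) ≈ -0.121.
|E_p| < 1: demand is inelastic.

-0.121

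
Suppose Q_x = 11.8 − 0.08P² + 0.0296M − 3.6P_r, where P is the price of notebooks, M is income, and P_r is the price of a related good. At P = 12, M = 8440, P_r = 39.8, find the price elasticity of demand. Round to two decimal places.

At the given point, Q_x = 11.8 − 0.08(12)² + 0.0296(8440) − 3.6(39.8) = 11.8 − 11.52 + 249.824 − 143.28 = 106.824.
∂Q_x/∂P = −2·0.08·P = -1.92, so E_p = -1.92·(12/106.824) ≈ -0.22.
|E_p| < 1: demand is inelastic.

-0.22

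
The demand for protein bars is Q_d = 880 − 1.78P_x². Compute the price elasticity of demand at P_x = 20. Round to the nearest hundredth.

At P_x = 20, Q_d = 168.
dQ_d/dP_x = −2·1.78·P_x = −71.2.
Point elasticity E = (dQ_d/dP_x)·(P_x/Q_d) = -71.2 × 20/168 ≈ -8.48.
|E| > 1, so demand is elastic at this price.

-8.48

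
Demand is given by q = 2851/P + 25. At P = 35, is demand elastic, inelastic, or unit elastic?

inelastic

At P = 35, q = 106.4571.
dq/dP = −2851/P² = −2.3273.
Point elasticity E = (dq/dP)·(P/q) = -2.3273 × 35/106.4571 ≈ -0.765.
|E| ≈ 0.765 < 1, so demand is inelastic.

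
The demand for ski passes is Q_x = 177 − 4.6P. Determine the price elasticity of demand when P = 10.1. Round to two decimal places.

At P = 10.1, Q_x = 130.54.
dQ_x/dP = −4.6.
Point elasticity E = (dQ_x/dP)·(P/Q_x) = -4.6 × 10.1/130.54 ≈ -0.36.
|E| < 1, so demand is inelastic at this price.

-0.36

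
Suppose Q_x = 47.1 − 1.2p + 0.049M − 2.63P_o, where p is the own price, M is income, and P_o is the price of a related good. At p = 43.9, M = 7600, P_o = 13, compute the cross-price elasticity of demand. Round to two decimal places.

-0.10

Q_x = 47.1 − 1.2(43.9) + 0.049(7600) − 2.63(13) = 47.1 − 52.68 + 372.4 − 34.19 = 332.63.
∂Q_x/∂P_o = −2.63, so E_xy = -2.63·(13/332.63) ≈ -0.10.
E_xy < 0: the goods are complements.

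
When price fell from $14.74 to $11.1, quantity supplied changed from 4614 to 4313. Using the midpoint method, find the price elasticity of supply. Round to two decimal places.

0.24

%Δq = (4313 − 4614)/[(4614 + 4313)/2] = -301/4463.5 ≈ -0.0674.
%Δp = (11.1 − 14.74)/[(14.74 + 11.1)/2] = -3.64/12.92 ≈ -0.2817.
Arc elasticity E = %Δq/%Δp ≈ -0.0674/-0.2817 ≈ 0.24.
|E| < 1: supply is inelastic over this range.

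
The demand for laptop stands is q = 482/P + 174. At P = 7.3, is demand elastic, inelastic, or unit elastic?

inelastic

At P = 7.3, q = 240.0274.
dq/dP = −482/P² = −9.0448.
Point elasticity E = (dq/dP)·(P/q) = -9.0448 × 7.3/240.0274 ≈ -0.275.
|E| ≈ 0.275 < 1, so demand is inelastic.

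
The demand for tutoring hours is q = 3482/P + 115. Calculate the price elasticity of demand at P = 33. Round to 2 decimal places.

At P = 33, q = 220.5152.
dq/dP = −3482/P² = −3.1974.
Point elasticity E = (dq/dP)·(P/q) = -3.1974 × 33/220.5152 ≈ -0.48.
|E| < 1, so demand is inelastic at this price.

-0.48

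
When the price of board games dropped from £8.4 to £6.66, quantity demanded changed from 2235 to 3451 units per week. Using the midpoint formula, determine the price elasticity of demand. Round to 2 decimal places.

-1.85

%ΔQ = (3451 − 2235)/[(2235 + 3451)/2] = 1216/2843 ≈ 0.4277.
%ΔP = (6.66 − 8.4)/[(8.4 + 6.66)/2] = -1.74/7.53 ≈ -0.2311.
Arc elasticity E = %ΔQ/%ΔP ≈ 0.4277/-0.2311 ≈ -1.85.
|E| > 1: demand is elastic over this range.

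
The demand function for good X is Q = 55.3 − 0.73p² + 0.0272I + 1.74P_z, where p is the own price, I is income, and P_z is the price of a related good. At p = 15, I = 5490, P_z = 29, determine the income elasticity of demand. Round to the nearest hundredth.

Substituting, Q = 55.3 − 0.73(15)² + 0.0272(5490) + 1.74(29) = 55.3 − 164.25 + 149.328 + 50.46 = 90.838.
∂Q/∂I = +0.0272, so E_I = 0.0272·(5490/90.838) ≈ 1.64.
E_I > 1: normal good (luxury).

1.64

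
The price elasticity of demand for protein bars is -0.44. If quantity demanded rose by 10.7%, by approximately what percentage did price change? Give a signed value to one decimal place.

-24.3

%ΔQ ≈ E × %ΔP ⇒ %ΔP = %ΔQ / E = (10.7%)/(-0.44) ≈ -24.3%.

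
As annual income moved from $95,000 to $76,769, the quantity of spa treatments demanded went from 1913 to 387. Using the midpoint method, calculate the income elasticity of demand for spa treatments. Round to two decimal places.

6.25

%ΔQ = (387 − 1913)/[(1913+387)/2] = -1526/1150 ≈ -1.3270.
%ΔY = (76,769 − 95,000)/[(95,000+76,769)/2] = -18231/85884.5 ≈ -0.2123.
E_I = %ΔQ/%ΔY ≈ 6.25.
E_I > 1: normal good (luxury).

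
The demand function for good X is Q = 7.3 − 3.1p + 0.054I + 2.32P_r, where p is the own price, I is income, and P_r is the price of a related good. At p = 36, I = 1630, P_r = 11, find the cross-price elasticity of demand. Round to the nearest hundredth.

2.76

Substituting, Q = 7.3 − 3.1(36) + 0.054(1630) + 2.32(11) = 7.3 − 111.6 + 88.02 + 25.52 = 9.24.
∂Q/∂P_r = +2.32, so E_xy = 2.32·(11/9.24) ≈ 2.76.
E_xy > 0: the goods are substitutes.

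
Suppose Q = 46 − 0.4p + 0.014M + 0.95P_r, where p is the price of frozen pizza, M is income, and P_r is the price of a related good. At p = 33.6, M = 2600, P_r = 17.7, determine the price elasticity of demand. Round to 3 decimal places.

-0.157

Substituting, Q = 46 − 0.4(33.6) + 0.014(2600) + 0.95(17.7) = 46 − 13.44 + 36.4 + 16.815 = 85.775.
∂Q/∂p = −0.4, so E_p = (−0.4)·(33.6/85.775) ≈ -0.157.
|E_p| < 1: demand is inelastic.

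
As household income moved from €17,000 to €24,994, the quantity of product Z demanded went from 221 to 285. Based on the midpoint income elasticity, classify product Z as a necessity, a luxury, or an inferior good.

necessity

%ΔQ = (285 − 221)/[(221+285)/2] = 64/253 ≈ 0.2530.
%ΔI = (24,994 − 17,000)/[(17,000+24,994)/2] = 7994/20997 ≈ 0.3807.
E_I = %ΔQ/%ΔI ≈ 0.664.
E_I ∈ (0,1): normal good (necessity).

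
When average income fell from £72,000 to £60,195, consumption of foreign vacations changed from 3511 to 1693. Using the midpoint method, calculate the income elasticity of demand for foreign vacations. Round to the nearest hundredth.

%ΔQ = (1693 − 3511)/[(3511+1693)/2] = -1818/2602 ≈ -0.6987.
%ΔI = (60,195 − 72,000)/[(72,000+60,195)/2] = -11805/66097.5 ≈ -0.1786.
E_I = %ΔQ/%ΔI ≈ 3.91.
E_I > 1: normal good (luxury).

3.91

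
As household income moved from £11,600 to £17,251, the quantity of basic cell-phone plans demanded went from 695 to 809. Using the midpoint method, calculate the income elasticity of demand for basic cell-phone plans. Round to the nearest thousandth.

0.387

%ΔQ = (809 − 695)/[(695+809)/2] = 114/752 ≈ 0.1516.
%ΔY = (17,251 − 11,600)/[(11,600+17,251)/2] = 5651/14425.5 ≈ 0.3917.
E_I = %ΔQ/%ΔY ≈ 0.387.
E_I ∈ (0,1): normal good (necessity).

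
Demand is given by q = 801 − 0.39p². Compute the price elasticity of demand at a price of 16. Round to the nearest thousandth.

-0.285

At p = 16, q = 701.16.
dq/dp = −2·0.39·p = −12.48.
Point elasticity E = (dq/dp)·(p/q) = -12.48 × 16/701.16 ≈ -0.285.
|E| < 1, so demand is inelastic at this price.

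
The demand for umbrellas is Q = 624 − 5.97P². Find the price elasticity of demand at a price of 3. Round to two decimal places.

-0.19

At P = 3, Q = 570.27.
dQ/dP = −2·5.97·P = −35.82.
Point elasticity E = (dQ/dP)·(P/Q) = -35.82 × 3/570.27 ≈ -0.19.
|E| < 1, so demand is inelastic at this price.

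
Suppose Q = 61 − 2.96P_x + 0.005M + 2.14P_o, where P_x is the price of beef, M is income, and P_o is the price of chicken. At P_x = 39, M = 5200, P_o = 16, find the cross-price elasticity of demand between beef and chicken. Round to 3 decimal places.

Q = 61 − 2.96(39) + 0.005(5200) + 2.14(16) = 61 − 115.44 + 26 + 34.24 = 5.8.
∂Q/∂P_o = +2.14, so E_xy = 2.14·(16/5.8) ≈ 5.903.
E_xy > 0: the goods are substitutes.

5.903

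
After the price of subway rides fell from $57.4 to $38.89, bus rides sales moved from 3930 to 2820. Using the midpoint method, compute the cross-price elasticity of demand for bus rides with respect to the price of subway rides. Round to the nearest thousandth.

%ΔQ_x = (2820 − 3930)/[(3930+2820)/2] = -1110/3375 ≈ -0.3289.
%ΔP_y = (38.89 − 57.4)/[(57.4+38.89)/2] ≈ -0.3845.
E_xy = -0.3289/-0.3845 ≈ 0.855.
E_xy > 0, so bus rides and subway rides are substitutes.

0.855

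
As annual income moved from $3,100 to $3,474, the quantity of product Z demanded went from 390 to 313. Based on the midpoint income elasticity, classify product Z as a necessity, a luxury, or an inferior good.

inferior

%ΔQ = (313 − 390)/[(390+313)/2] = -77/351.5 ≈ -0.2191.
%ΔM = (3,474 − 3,100)/[(3,100+3,474)/2] = 374/3287 ≈ 0.1138.
E_I = %ΔQ/%ΔM ≈ -1.925.
E_I < 0: inferior good.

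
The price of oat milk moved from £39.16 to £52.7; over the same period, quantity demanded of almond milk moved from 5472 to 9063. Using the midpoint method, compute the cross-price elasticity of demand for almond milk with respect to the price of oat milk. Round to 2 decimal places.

1.68

%ΔQ_x = (9063 − 5472)/[(5472+9063)/2] = 3591/7267.5 ≈ 0.4941.
%ΔP_y = (52.7 − 39.16)/[(39.16+52.7)/2] ≈ 0.2948.
E_xy = 0.4941/0.2948 ≈ 1.68.
E_xy > 0, so almond milk and oat milk are substitutes.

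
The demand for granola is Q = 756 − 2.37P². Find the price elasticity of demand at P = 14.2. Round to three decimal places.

-3.437

At P = 14.2, Q = 278.1132.
dQ/dP = −2·2.37·P = −67.308.
Point elasticity E = (dQ/dP)·(P/Q) = -67.308 × 14.2/278.1132 ≈ -3.437.
|E| > 1, so demand is elastic at this price.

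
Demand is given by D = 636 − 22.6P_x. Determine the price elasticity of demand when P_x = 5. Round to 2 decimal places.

-0.22

At P_x = 5, D = 523.
dD/dP_x = −22.6.
Point elasticity E = (dD/dP_x)·(P_x/D) = -22.6 × 5/523 ≈ -0.22.
|E| < 1, so demand is inelastic at this price.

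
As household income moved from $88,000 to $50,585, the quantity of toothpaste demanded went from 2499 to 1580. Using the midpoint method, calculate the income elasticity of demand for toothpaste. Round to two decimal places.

%ΔQ = (1580 − 2499)/[(2499+1580)/2] = -919/2039.5 ≈ -0.4506.
%ΔY = (50,585 − 88,000)/[(88,000+50,585)/2] = -37415/69292.5 ≈ -0.5400.
E_I = %ΔQ/%ΔY ≈ 0.83.
E_I ∈ (0,1): normal good (necessity).

0.83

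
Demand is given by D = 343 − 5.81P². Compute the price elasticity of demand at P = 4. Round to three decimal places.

-0.744

At P = 4, D = 250.04.
dD/dP = −2·5.81·P = −46.48.
Point elasticity E = (dD/dP)·(P/D) = -46.48 × 4/250.04 ≈ -0.744.
|E| < 1, so demand is inelastic at this price.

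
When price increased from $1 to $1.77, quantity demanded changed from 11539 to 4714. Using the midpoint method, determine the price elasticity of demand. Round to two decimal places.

%Δq = (4714 − 11539)/[(11539 + 4714)/2] = -6825/8126.5 ≈ -0.8398.
%Δp = (1.77 − 1)/[(1 + 1.77)/2] = 0.77/1.385 ≈ 0.5560.
Arc elasticity E = %Δq/%Δp ≈ -0.8398/0.5560 ≈ -1.51.
|E| > 1: demand is elastic over this range.

-1.51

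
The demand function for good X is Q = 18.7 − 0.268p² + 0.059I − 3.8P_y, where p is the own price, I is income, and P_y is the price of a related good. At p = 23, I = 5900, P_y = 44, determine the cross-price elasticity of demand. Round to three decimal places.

-2.891

Evaluating quantity at (p, I, P_y) gives Q = 18.7 − 0.268(23)² + 0.059(5900) − 3.8(44) = 18.7 − 141.772 + 348.1 − 167.2 = 57.828.
∂Q/∂P_y = −3.8, so E_xy = -3.8·(44/57.828) ≈ -2.891.
E_xy < 0: the goods are complements.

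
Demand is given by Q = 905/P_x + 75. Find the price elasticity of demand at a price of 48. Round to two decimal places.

-0.20

At P_x = 48, Q = 93.8542.
dQ/dP_x = −905/P_x² = −0.3928.
Point elasticity E = (dQ/dP_x)·(P_x/Q) = -0.3928 × 48/93.8542 ≈ -0.20.
|E| < 1, so demand is inelastic at this price.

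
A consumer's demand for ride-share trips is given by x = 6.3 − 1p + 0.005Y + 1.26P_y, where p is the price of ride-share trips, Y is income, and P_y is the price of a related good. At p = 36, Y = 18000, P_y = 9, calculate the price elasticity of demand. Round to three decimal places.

-0.503

x = 6.3 − 1(36) + 0.005(18000) + 1.26(9) = 6.3 − 36 + 90 + 11.34 = 71.64.
∂x/∂p = −1, so E_p = (−1)·(36/71.64) ≈ -0.503.
|E_p| < 1: demand is inelastic.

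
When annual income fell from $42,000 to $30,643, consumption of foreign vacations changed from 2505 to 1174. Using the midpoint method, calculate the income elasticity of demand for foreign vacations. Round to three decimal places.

%ΔQ = (1174 − 2505)/[(2505+1174)/2] = -1331/1839.5 ≈ -0.7236.
%ΔI = (30,643 − 42,000)/[(42,000+30,643)/2] = -11357/36321.5 ≈ -0.3127.
E_I = %ΔQ/%ΔI ≈ 2.314.
E_I > 1: normal good (luxury).

2.314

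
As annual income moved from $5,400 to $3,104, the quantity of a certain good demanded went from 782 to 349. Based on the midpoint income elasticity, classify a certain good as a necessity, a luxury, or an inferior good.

luxury

%ΔQ = (349 − 782)/[(782+349)/2] = -433/565.5 ≈ -0.7657.
%ΔM = (3,104 − 5,400)/[(5,400+3,104)/2] = -2296/4252 ≈ -0.5400.
E_I = %ΔQ/%ΔM ≈ 1.418.
E_I > 1: normal good (luxury).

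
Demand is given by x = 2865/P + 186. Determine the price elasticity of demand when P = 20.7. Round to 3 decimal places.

At P = 20.7, x = 324.4058.
dx/dP = −2865/P² = −6.6863.
Point elasticity E = (dx/dP)·(P/x) = -6.6863 × 20.7/324.4058 ≈ -0.427.
|E| < 1, so demand is inelastic at this price.

-0.427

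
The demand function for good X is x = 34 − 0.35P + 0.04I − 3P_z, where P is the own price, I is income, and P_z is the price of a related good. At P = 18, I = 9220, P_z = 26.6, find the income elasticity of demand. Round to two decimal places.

At the given point, x = 34 − 0.35(18) + 0.04(9220) − 3(26.6) = 34 − 6.3 + 368.8 − 79.8 = 316.7.
∂x/∂I = +0.04, so E_I = 0.04·(9220/316.7) ≈ 1.16.
E_I > 1: normal good (luxury).

1.16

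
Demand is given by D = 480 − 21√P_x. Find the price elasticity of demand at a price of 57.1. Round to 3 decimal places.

At P_x = 57.1, D = 321.3145.
dD/dP_x = −21/(2√P_x) = −21/(2·7.5565).
Point elasticity E = (dD/dP_x)·(P_x/D) = -1.3895 × 57.1/321.3145 ≈ -0.247.
|E| < 1, so demand is inelastic at this price.

-0.247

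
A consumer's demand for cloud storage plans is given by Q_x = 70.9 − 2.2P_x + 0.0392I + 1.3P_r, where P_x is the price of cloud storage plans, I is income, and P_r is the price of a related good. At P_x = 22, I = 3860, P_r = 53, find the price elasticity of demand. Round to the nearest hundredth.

First evaluate Q_x: 70.9 − 2.2(22) + 0.0392(3860) + 1.3(53) = 70.9 − 48.4 + 151.312 + 68.9 = 242.712.
∂Q_x/∂P_x = −2.2, so E_p = (−2.2)·(22/242.712) ≈ -0.20.
|E_p| < 1: demand is inelastic.

-0.20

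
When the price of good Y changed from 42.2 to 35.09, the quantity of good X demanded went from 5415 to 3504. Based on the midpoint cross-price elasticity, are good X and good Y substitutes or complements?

%ΔQ_x = (3504 − 5415)/[(5415+3504)/2] = -1911/4459.5 ≈ -0.4285.
%ΔP_y = (35.09 − 42.2)/[(42.2+35.09)/2] ≈ -0.1840.
E_xy = -0.4285/-0.1840 ≈ 2.329.
E_xy > 0, so the goods are substitutes.

substitutes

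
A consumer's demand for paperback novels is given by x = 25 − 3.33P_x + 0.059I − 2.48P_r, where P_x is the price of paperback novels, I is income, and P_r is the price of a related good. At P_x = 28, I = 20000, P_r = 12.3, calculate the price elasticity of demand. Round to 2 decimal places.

-0.09

Substituting, x = 25 − 3.33(28) + 0.059(20000) − 2.48(12.3) = 25 − 93.24 + 1180 − 30.504 = 1081.256.
∂x/∂P_x = −3.33, so E_p = (−3.33)·(28/1081.256) ≈ -0.09.
|E_p| < 1: demand is inelastic.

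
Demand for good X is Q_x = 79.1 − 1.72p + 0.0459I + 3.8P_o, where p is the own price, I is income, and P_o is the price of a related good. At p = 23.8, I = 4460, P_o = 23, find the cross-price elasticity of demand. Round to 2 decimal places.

0.26

Substituting, Q_x = 79.1 − 1.72(23.8) + 0.0459(4460) + 3.8(23) = 79.1 − 40.936 + 204.714 + 87.4 = 330.278.
∂Q_x/∂P_o = +3.8, so E_xy = 3.8·(23/330.278) ≈ 0.26.
E_xy > 0: the goods are substitutes.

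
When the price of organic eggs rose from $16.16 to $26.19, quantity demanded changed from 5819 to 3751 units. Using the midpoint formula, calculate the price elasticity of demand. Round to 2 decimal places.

%ΔQ = (3751 − 5819)/[(5819 + 3751)/2] = -2068/4785 ≈ -0.4322.
%ΔP = (26.19 − 16.16)/[(16.16 + 26.19)/2] = 10.03/21.175 ≈ 0.4737.
Arc elasticity E = %ΔQ/%ΔP ≈ -0.4322/0.4737 ≈ -0.91.
|E| < 1: demand is inelastic over this range.

-0.91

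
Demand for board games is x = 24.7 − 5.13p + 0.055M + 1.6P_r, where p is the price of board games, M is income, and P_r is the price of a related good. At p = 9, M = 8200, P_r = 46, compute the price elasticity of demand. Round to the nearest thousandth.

-0.092

First evaluate x: 24.7 − 5.13(9) + 0.055(8200) + 1.6(46) = 24.7 − 46.17 + 451 + 73.6 = 503.13.
∂x/∂p = −5.13, so E_p = (−5.13)·(9/503.13) ≈ -0.092.
|E_p| < 1: demand is inelastic.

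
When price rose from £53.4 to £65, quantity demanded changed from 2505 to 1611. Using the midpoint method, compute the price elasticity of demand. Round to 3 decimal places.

-2.217

%ΔQ = (1611 − 2505)/[(2505 + 1611)/2] = -894/2058 ≈ -0.4344.
%ΔP = (65 − 53.4)/[(53.4 + 65)/2] = 11.6/59.2 ≈ 0.1959.
Arc elasticity E = %ΔQ/%ΔP ≈ -0.4344/0.1959 ≈ -2.217.
|E| > 1: demand is elastic over this range.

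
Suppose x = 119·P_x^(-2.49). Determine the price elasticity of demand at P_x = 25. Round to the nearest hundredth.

For a Cobb–Douglas (constant-elasticity) form x = A·P_x^α·…, the elasticity with respect to P_x equals the exponent α at every point.
Here the exponent on P_x is -2.49, so the price elasticity of demand is -2.49.

-2.49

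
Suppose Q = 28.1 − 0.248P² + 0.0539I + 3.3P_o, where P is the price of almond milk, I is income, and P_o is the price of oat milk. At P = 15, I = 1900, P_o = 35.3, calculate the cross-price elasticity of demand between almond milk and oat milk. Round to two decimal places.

0.61

Substituting, Q = 28.1 − 0.248(15)² + 0.0539(1900) + 3.3(35.3) = 28.1 − 55.8 + 102.41 + 116.49 = 191.2.
∂Q/∂P_o = +3.3, so E_xy = 3.3·(35.3/191.2) ≈ 0.61.
E_xy > 0: the goods are substitutes.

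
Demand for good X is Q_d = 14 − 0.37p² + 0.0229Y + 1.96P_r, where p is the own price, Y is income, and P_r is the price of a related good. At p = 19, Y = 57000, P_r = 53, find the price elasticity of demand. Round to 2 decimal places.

First evaluate Q_d: 14 − 0.37(19)² + 0.0229(57000) + 1.96(53) = 14 − 133.57 + 1305.3 + 103.88 = 1289.61.
∂Q_d/∂p = −2·0.37·p = -14.06, so E_p = -14.06·(19/1289.61) ≈ -0.21.
|E_p| < 1: demand is inelastic.

-0.21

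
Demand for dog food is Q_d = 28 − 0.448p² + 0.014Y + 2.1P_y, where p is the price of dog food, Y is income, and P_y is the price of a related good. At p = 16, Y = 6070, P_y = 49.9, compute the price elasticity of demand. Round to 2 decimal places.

Q_d = 28 − 0.448(16)² + 0.014(6070) + 2.1(49.9) = 28 − 114.688 + 84.98 + 104.79 = 103.082.
∂Q_d/∂p = −2·0.448·p = -14.336, so E_p = -14.336·(16/103.082) ≈ -2.23.
|E_p| > 1: demand is elastic.

-2.23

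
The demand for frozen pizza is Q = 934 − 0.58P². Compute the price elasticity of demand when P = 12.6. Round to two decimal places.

-0.22

At P = 12.6, Q = 841.9192.
dQ/dP = −2·0.58·P = −14.616.
Point elasticity E = (dQ/dP)·(P/Q) = -14.616 × 12.6/841.9192 ≈ -0.22.
|E| < 1, so demand is inelastic at this price.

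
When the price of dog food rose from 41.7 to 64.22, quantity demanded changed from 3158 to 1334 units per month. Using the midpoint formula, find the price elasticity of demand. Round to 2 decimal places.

-1.91

%ΔQ = (1334 − 3158)/[(3158 + 1334)/2] = -1824/2246 ≈ -0.8121.
%Δp = (64.22 − 41.7)/[(41.7 + 64.22)/2] = 22.52/52.96 ≈ 0.4252.
Arc elasticity E = %ΔQ/%Δp ≈ -0.8121/0.4252 ≈ -1.91.
|E| > 1: demand is elastic over this range.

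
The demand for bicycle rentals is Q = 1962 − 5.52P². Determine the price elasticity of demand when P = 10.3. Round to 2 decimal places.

At P = 10.3, Q = 1376.3832.
dQ/dP = −2·5.52·P = −113.712.
Point elasticity E = (dQ/dP)·(P/Q) = -113.712 × 10.3/1376.3832 ≈ -0.85.
|E| < 1, so demand is inelastic at this price.

-0.85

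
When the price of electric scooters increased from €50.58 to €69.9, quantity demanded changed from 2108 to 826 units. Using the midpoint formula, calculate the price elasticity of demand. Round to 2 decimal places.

%ΔQ = (826 − 2108)/[(2108 + 826)/2] = -1282/1467 ≈ -0.8739.
%ΔP = (69.9 − 50.58)/[(50.58 + 69.9)/2] = 19.32/60.24 ≈ 0.3207.
Arc elasticity E = %ΔQ/%ΔP ≈ -0.8739/0.3207 ≈ -2.72.
|E| > 1: demand is elastic over this range.

-2.72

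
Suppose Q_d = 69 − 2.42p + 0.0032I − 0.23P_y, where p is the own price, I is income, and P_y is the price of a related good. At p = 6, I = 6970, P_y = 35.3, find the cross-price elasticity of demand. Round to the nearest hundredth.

At the given point, Q_d = 69 − 2.42(6) + 0.0032(6970) − 0.23(35.3) = 69 − 14.52 + 22.304 − 8.119 = 68.665.
∂Q_d/∂P_y = −0.23, so E_xy = -0.23·(35.3/68.665) ≈ -0.12.
E_xy < 0: the goods are complements.

-0.12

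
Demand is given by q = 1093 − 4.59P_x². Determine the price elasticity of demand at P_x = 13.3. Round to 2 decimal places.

-5.78

At P_x = 13.3, q = 281.0749.
dq/dP_x = −2·4.59·P_x = −122.094.
Point elasticity E = (dq/dP_x)·(P_x/q) = -122.094 × 13.3/281.0749 ≈ -5.78.
|E| > 1, so demand is elastic at this price.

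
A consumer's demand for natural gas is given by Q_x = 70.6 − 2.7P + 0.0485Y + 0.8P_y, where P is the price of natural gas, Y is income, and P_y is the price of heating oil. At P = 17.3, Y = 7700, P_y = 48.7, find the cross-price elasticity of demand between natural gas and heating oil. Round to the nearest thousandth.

0.089

At the given point, Q_x = 70.6 − 2.7(17.3) + 0.0485(7700) + 0.8(48.7) = 70.6 − 46.71 + 373.45 + 38.96 = 436.3.
∂Q_x/∂P_y = +0.8, so E_xy = 0.8·(48.7/436.3) ≈ 0.089.
E_xy > 0: the goods are substitutes.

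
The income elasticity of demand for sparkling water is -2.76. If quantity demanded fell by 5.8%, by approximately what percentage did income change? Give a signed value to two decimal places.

%ΔQ ≈ E × %ΔI ⇒ %ΔI = %ΔQ / E = (-5.8%)/(-2.76) ≈ 2.10%.

2.10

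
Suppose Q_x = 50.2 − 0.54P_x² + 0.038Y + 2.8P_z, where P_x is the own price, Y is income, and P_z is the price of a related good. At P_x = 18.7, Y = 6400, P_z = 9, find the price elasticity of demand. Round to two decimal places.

First evaluate Q_x: 50.2 − 0.54(18.7)² + 0.038(6400) + 2.8(9) = 50.2 − 188.8326 + 243.2 + 25.2 = 129.7674.
∂Q_x/∂P_x = −2·0.54·P_x = -20.196, so E_p = -20.196·(18.7/129.7674) ≈ -2.91.
|E_p| > 1: demand is elastic.

-2.91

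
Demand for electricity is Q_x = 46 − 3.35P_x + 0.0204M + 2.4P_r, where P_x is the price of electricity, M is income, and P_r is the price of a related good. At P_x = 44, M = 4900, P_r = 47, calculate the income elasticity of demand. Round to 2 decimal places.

0.90

At the given point, Q_x = 46 − 3.35(44) + 0.0204(4900) + 2.4(47) = 46 − 147.4 + 99.96 + 112.8 = 111.36.
∂Q_x/∂M = +0.0204, so E_I = 0.0204·(4900/111.36) ≈ 0.90.
E_I ∈ (0,1): normal good (necessity).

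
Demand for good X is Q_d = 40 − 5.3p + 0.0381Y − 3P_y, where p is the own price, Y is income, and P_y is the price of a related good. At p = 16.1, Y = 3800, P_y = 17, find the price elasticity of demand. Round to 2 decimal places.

-1.76

At the given point, Q_d = 40 − 5.3(16.1) + 0.0381(3800) − 3(17) = 40 − 85.33 + 144.78 − 51 = 48.45.
∂Q_d/∂p = −5.3, so E_p = (−5.3)·(16.1/48.45) ≈ -1.76.
|E_p| > 1: demand is elastic.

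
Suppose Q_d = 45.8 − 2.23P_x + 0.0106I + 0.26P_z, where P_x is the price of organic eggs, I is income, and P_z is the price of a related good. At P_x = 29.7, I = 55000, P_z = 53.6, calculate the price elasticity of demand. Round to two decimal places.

Q_d = 45.8 − 2.23(29.7) + 0.0106(55000) + 0.26(53.6) = 45.8 − 66.231 + 583 + 13.936 = 576.505.
∂Q_d/∂P_x = −2.23, so E_p = (−2.23)·(29.7/576.505) ≈ -0.11.
|E_p| < 1: demand is inelastic.

-0.11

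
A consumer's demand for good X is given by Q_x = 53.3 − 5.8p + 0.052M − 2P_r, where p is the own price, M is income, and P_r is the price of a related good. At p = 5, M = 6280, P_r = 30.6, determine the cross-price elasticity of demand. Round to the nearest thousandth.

Evaluating quantity at (p, M, P_r) gives Q_x = 53.3 − 5.8(5) + 0.052(6280) − 2(30.6) = 53.3 − 29 + 326.56 − 61.2 = 289.66.
∂Q_x/∂P_r = −2, so E_xy = -2·(30.6/289.66) ≈ -0.211.
E_xy < 0: the goods are complements.

-0.211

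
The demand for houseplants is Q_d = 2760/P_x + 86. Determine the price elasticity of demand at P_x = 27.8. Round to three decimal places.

-0.536

At P_x = 27.8, Q_d = 185.2806.
dQ_d/dP_x = −2760/P_x² = −3.5712.
Point elasticity E = (dQ_d/dP_x)·(P_x/Q_d) = -3.5712 × 27.8/185.2806 ≈ -0.536.
|E| < 1, so demand is inelastic at this price.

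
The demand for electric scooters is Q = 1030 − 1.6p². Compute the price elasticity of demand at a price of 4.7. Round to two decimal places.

At p = 4.7, Q = 994.656.
dQ/dp = −2·1.6·p = −15.04.
Point elasticity E = (dQ/dp)·(p/Q) = -15.04 × 4.7/994.656 ≈ -0.07.
|E| < 1, so demand is inelastic at this price.

-0.07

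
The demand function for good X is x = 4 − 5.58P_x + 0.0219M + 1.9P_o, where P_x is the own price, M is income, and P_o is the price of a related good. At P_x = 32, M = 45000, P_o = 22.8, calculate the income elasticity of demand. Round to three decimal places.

x = 4 − 5.58(32) + 0.0219(45000) + 1.9(22.8) = 4 − 178.56 + 985.5 + 43.32 = 854.26.
∂x/∂M = +0.0219, so E_I = 0.0219·(45000/854.26) ≈ 1.154.
E_I > 1: normal good (luxury).

1.154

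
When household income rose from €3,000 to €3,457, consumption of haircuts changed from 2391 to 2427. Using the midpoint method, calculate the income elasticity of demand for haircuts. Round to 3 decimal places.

0.106

%ΔQ = (2427 − 2391)/[(2391+2427)/2] = 36/2409 ≈ 0.0149.
%ΔM = (3,457 − 3,000)/[(3,000+3,457)/2] = 457/3228.5 ≈ 0.1416.
E_I = %ΔQ/%ΔM ≈ 0.106.
E_I ∈ (0,1): normal good (necessity).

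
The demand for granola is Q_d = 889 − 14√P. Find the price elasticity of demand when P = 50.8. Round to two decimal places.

At P = 50.8, Q_d = 789.2162.
dQ_d/dP = −14/(2√P) = −14/(2·7.1274).
Point elasticity E = (dQ_d/dP)·(P/Q_d) = -0.9821 × 50.8/789.2162 ≈ -0.06.
|E| < 1, so demand is inelastic at this price.

-0.06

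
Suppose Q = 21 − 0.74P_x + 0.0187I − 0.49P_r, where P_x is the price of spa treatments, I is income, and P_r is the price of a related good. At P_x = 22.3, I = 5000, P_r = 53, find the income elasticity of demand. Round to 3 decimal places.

First evaluate Q: 21 − 0.74(22.3) + 0.0187(5000) − 0.49(53) = 21 − 16.502 + 93.5 − 25.97 = 72.028.
∂Q/∂I = +0.0187, so E_I = 0.0187·(5000/72.028) ≈ 1.298.
E_I > 1: normal good (luxury).

1.298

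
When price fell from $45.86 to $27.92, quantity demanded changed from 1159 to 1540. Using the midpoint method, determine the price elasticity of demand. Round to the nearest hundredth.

%Δq = (1540 − 1159)/[(1159 + 1540)/2] = 381/1349.5 ≈ 0.2823.
%ΔP = (27.92 − 45.86)/[(45.86 + 27.92)/2] = -17.94/36.89 ≈ -0.4863.
Arc elasticity E = %Δq/%ΔP ≈ 0.2823/-0.4863 ≈ -0.58.
|E| < 1: demand is inelastic over this range.

-0.58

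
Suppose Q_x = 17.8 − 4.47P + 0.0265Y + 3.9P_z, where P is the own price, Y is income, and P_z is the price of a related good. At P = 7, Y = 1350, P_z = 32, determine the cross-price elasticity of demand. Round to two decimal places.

Evaluating quantity at (P, Y, P_z) gives Q_x = 17.8 − 4.47(7) + 0.0265(1350) + 3.9(32) = 17.8 − 31.29 + 35.775 + 124.8 = 147.085.
∂Q_x/∂P_z = +3.9, so E_xy = 3.9·(32/147.085) ≈ 0.85.
E_xy > 0: the goods are substitutes.

0.85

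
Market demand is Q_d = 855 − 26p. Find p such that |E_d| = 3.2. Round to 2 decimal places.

Set −bp/(a − bp) = −3.2 ⇒ bp = 3.2(a − bp) ⇒ bp(1+3.2) = 3.2·a.
p = 3.2·855/(26·4.2) ≈ 25.05.

25.05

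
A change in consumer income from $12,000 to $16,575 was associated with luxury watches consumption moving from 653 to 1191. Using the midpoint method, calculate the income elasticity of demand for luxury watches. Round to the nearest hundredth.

1.82

%ΔQ = (1191 − 653)/[(653+1191)/2] = 538/922 ≈ 0.5835.
%ΔM = (16,575 − 12,000)/[(12,000+16,575)/2] = 4575/14287.5 ≈ 0.3202.
E_I = %ΔQ/%ΔM ≈ 1.82.
E_I > 1: normal good (luxury).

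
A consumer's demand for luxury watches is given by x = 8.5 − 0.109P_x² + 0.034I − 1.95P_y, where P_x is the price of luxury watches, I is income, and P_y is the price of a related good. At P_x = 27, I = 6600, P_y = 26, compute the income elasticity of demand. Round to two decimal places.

2.18

Substituting, x = 8.5 − 0.109(27)² + 0.034(6600) − 1.95(26) = 8.5 − 79.461 + 224.4 − 50.7 = 102.739.
∂x/∂I = +0.034, so E_I = 0.034·(6600/102.739) ≈ 2.18.
E_I > 1: normal good (luxury).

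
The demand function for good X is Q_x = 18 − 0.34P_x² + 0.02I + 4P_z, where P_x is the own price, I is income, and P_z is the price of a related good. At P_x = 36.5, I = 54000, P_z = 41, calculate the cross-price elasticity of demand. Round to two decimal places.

0.20

Evaluating quantity at (P_x, I, P_z) gives Q_x = 18 − 0.34(36.5)² + 0.02(54000) + 4(41) = 18 − 452.965 + 1080 + 164 = 809.035.
∂Q_x/∂P_z = +4, so E_xy = 4·(41/809.035) ≈ 0.20.
E_xy > 0: the goods are substitutes.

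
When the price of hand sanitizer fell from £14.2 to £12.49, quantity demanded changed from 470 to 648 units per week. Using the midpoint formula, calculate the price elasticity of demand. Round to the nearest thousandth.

-2.485

%ΔQ = (648 − 470)/[(470 + 648)/2] = 178/559 ≈ 0.3184.
%ΔP = (12.49 − 14.2)/[(14.2 + 12.49)/2] = -1.71/13.345 ≈ -0.1281.
Arc elasticity E = %ΔQ/%ΔP ≈ 0.3184/-0.1281 ≈ -2.485.
|E| > 1: demand is elastic over this range.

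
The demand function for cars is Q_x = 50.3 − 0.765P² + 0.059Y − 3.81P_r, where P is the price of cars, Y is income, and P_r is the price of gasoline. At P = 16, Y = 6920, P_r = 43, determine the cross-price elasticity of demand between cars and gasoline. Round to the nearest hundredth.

Q_x = 50.3 − 0.765(16)² + 0.059(6920) − 3.81(43) = 50.3 − 195.84 + 408.28 − 163.83 = 98.91.
∂Q_x/∂P_r = −3.81, so E_xy = -3.81·(43/98.91) ≈ -1.66.
E_xy < 0: the goods are complements.

-1.66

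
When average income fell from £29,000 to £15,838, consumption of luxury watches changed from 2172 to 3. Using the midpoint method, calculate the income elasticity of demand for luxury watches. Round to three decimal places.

%ΔQ = (3 − 2172)/[(2172+3)/2] = -2169/1087.5 ≈ -1.9945.
%ΔI = (15,838 − 29,000)/[(29,000+15,838)/2] = -13162/22419 ≈ -0.5871.
E_I = %ΔQ/%ΔI ≈ 3.397.
E_I > 1: normal good (luxury).

3.397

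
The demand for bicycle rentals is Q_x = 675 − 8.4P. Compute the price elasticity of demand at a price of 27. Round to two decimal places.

At P = 27, Q_x = 448.2.
dQ_x/dP = −8.4.
Point elasticity E = (dQ_x/dP)·(P/Q_x) = -8.4 × 27/448.2 ≈ -0.51.
|E| < 1, so demand is inelastic at this price.

-0.51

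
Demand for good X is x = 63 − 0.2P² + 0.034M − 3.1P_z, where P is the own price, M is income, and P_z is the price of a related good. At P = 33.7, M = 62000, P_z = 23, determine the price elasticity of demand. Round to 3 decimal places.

First evaluate x: 63 − 0.2(33.7)² + 0.034(62000) − 3.1(23) = 63 − 227.138 + 2108 − 71.3 = 1872.562.
∂x/∂P = −2·0.2·P = -13.48, so E_p = -13.48·(33.7/1872.562) ≈ -0.243.
|E_p| < 1: demand is inelastic.

-0.243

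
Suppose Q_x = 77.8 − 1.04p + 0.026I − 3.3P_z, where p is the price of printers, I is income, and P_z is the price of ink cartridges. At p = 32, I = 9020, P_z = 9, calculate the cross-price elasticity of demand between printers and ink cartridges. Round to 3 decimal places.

Evaluating quantity at (p, I, P_z) gives Q_x = 77.8 − 1.04(32) + 0.026(9020) − 3.3(9) = 77.8 − 33.28 + 234.52 − 29.7 = 249.34.
∂Q_x/∂P_z = −3.3, so E_xy = -3.3·(9/249.34) ≈ -0.119.
E_xy < 0: the goods are complements.

-0.119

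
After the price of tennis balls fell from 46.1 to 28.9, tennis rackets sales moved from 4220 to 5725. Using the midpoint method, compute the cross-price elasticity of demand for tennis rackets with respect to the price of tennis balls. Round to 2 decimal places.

-0.66

%ΔQ_x = (5725 − 4220)/[(4220+5725)/2] = 1505/4972.5 ≈ 0.3027.
%ΔP_y = (28.9 − 46.1)/[(46.1+28.9)/2] ≈ -0.4587.
E_xy = 0.3027/-0.4587 ≈ -0.66.
E_xy < 0, so tennis rackets and tennis balls are complements.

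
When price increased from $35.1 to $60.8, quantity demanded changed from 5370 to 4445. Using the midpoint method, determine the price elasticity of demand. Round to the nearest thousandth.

-0.352

%ΔQ = (4445 − 5370)/[(5370 + 4445)/2] = -925/4907.5 ≈ -0.1885.
%ΔP = (60.8 − 35.1)/[(35.1 + 60.8)/2] = 25.7/47.95 ≈ 0.5360.
Arc elasticity E = %ΔQ/%ΔP ≈ -0.1885/0.5360 ≈ -0.352.
|E| < 1: demand is inelastic over this range.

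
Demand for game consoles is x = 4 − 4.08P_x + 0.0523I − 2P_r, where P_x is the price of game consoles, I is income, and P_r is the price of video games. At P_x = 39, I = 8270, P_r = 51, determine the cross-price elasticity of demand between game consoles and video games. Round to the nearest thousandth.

x = 4 − 4.08(39) + 0.0523(8270) − 2(51) = 4 − 159.12 + 432.521 − 102 = 175.401.
∂x/∂P_r = −2, so E_xy = -2·(51/175.401) ≈ -0.582.
E_xy < 0: the goods are complements.

-0.582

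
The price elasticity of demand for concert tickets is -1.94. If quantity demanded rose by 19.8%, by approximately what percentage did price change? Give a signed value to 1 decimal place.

-10.2

%ΔQ ≈ E × %ΔP ⇒ %ΔP = %ΔQ / E = (19.8%)/(-1.94) ≈ -10.2%.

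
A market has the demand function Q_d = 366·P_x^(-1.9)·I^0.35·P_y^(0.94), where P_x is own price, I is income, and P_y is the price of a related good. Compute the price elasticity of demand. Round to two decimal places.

-1.90

For a Cobb–Douglas (constant-elasticity) form Q_d = A·P_x^α·…, the elasticity with respect to P_x equals the exponent α at every point.
Here the exponent on P_x is -1.9, so the price elasticity of demand is -1.90.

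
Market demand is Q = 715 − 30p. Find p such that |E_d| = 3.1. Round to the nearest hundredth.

Set −bp/(a − bp) = −3.1 ⇒ bp = 3.1(a − bp) ⇒ bp(1+3.1) = 3.1·a.
p = 3.1·715/(30·4.1) ≈ 18.02.

18.02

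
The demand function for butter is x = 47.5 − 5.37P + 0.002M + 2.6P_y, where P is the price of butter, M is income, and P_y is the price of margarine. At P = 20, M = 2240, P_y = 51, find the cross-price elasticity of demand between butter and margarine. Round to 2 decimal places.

1.72

Evaluating quantity at (P, M, P_y) gives x = 47.5 − 5.37(20) + 0.002(2240) + 2.6(51) = 47.5 − 107.4 + 4.48 + 132.6 = 77.18.
∂x/∂P_y = +2.6, so E_xy = 2.6·(51/77.18) ≈ 1.72.
E_xy > 0: the goods are substitutes.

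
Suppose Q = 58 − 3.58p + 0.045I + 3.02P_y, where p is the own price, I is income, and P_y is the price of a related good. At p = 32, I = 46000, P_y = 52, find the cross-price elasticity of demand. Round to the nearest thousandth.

0.072

Q = 58 − 3.58(32) + 0.045(46000) + 3.02(52) = 58 − 114.56 + 2070 + 157.04 = 2170.48.
∂Q/∂P_y = +3.02, so E_xy = 3.02·(52/2170.48) ≈ 0.072.
E_xy > 0: the goods are substitutes.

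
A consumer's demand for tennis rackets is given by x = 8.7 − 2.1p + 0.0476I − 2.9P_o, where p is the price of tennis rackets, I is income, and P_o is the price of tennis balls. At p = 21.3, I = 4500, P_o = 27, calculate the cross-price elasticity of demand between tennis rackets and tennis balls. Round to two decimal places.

-0.78

First evaluate x: 8.7 − 2.1(21.3) + 0.0476(4500) − 2.9(27) = 8.7 − 44.73 + 214.2 − 78.3 = 99.87.
∂x/∂P_o = −2.9, so E_xy = -2.9·(27/99.87) ≈ -0.78.
E_xy < 0: the goods are complements.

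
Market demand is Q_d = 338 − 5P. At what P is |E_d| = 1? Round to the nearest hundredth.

33.80

For linear demand Q_d = a − bP, E = −bP/(a − bP). |E| = 1 ⇒ bP = a − bP ⇒ P = a/(2b).
P = 338/(2·5) = 33.80.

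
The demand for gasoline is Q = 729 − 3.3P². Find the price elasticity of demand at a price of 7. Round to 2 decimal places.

At P = 7, Q = 567.3.
dQ/dP = −2·3.3·P = −46.2.
Point elasticity E = (dQ/dP)·(P/Q) = -46.2 × 7/567.3 ≈ -0.57.
|E| < 1, so demand is inelastic at this price.

-0.57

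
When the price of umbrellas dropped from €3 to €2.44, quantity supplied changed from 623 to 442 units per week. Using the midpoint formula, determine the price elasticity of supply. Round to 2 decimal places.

%Δq = (442 − 623)/[(623 + 442)/2] = -181/532.5 ≈ -0.3399.
%Δp = (2.44 − 3)/[(3 + 2.44)/2] = -0.56/2.72 ≈ -0.2059.
Arc elasticity E = %Δq/%Δp ≈ -0.3399/-0.2059 ≈ 1.65.
|E| > 1: supply is elastic over this range.

1.65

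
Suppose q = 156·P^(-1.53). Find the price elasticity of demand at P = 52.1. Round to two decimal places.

For a Cobb–Douglas (constant-elasticity) form q = A·P^α·…, the elasticity with respect to P equals the exponent α at every point.
Here the exponent on P is -1.53, so the price elasticity of demand is -1.53.

-1.53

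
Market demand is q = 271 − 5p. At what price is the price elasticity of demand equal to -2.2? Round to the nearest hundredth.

37.26

Set −bp/(a − bp) = −2.2 ⇒ bp = 2.2(a − bp) ⇒ bp(1+2.2) = 2.2·a.
p = 2.2·271/(5·3.2) ≈ 37.26.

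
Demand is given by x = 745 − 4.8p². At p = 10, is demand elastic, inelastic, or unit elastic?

elastic

At p = 10, x = 265.
dx/dp = −2·4.8·p = −96.
Point elasticity E = (dx/dp)·(p/x) = -96 × 10/265 ≈ -3.623.
|E| ≈ 3.623 > 1, so demand is elastic.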